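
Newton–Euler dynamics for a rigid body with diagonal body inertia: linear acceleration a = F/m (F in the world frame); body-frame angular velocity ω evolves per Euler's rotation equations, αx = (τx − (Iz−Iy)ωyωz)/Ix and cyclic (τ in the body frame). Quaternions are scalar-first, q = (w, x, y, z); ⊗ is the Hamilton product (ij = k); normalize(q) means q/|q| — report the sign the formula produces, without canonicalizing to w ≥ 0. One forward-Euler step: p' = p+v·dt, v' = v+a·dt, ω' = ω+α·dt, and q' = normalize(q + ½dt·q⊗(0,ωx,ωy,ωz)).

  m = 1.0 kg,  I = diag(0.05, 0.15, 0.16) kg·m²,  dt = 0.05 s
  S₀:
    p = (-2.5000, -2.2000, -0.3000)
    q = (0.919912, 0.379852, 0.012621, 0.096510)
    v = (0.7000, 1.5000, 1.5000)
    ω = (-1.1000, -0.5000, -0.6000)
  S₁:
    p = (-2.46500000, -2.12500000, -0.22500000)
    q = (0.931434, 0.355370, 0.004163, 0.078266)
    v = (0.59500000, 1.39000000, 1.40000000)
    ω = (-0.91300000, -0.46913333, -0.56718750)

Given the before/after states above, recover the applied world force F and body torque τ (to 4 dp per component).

rate change Δω = (0.18700000, 0.03086667, 0.03281250)
ω₀×(Iω₀) = (0.0030, -0.0726, 0.0550)
applied torque τ = (0.1900, 0.0200, 0.1600)
v₁ − v₀ = (-0.10500000, -0.11000000, -0.10000000)
m·(v₁−v₀)/dt = (-2.1000, -2.2000, -2.0000)

F = (-2.1000, -2.2000, -2.0000)
τ = (0.1900, 0.0200, 0.1600)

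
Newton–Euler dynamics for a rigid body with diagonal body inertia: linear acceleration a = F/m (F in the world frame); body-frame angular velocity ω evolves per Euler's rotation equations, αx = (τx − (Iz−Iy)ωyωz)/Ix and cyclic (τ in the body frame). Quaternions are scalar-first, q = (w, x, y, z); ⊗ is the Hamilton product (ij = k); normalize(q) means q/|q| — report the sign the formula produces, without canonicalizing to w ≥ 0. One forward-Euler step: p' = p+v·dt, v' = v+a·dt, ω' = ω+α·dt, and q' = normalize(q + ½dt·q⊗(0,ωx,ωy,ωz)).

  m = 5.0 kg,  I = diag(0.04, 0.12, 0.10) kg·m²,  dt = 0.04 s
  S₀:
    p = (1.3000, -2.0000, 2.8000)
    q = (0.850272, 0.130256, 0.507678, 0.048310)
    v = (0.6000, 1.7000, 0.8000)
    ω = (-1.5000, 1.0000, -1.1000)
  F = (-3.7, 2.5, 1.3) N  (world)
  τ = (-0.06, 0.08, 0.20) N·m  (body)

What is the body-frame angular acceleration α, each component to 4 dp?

α = (-2.0500, 1.4917, 3.2000)

precession coupling ω×(Iω) = (0.0220, -0.0990, -0.1200)
(τ − ω×Iω)/I = (-2.0500, 1.4917, 3.2000)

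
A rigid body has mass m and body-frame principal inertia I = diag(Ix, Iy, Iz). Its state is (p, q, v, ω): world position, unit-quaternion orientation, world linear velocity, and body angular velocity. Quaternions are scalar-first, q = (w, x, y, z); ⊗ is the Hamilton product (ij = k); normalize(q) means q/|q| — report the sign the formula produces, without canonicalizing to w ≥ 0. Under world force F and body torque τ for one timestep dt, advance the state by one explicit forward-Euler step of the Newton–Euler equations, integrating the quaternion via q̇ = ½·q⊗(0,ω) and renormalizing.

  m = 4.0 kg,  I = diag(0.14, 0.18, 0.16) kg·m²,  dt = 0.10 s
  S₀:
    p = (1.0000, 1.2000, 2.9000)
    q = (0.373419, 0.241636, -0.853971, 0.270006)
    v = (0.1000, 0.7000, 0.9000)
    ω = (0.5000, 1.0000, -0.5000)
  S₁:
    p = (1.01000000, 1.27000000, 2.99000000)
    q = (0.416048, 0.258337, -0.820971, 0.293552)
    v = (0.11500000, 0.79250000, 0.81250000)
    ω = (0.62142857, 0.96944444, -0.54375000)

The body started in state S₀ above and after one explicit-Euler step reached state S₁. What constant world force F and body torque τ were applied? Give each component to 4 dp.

rate change Δω = (0.12142857, -0.03055556, -0.04375000)
precession coupling = (0.0100, 0.0050, 0.0200)
τ = I·(Δω/dt) + ω₀×(Iω₀) = (0.1800, -0.0500, -0.0500)
Δv = v₁−v₀ = (0.01500000, 0.09250000, -0.08750000)
m·(v₁−v₀)/dt = (0.6000, 3.7000, -3.5000)

F = (0.6000, 3.7000, -3.5000)
τ = (0.1800, -0.0500, -0.0500)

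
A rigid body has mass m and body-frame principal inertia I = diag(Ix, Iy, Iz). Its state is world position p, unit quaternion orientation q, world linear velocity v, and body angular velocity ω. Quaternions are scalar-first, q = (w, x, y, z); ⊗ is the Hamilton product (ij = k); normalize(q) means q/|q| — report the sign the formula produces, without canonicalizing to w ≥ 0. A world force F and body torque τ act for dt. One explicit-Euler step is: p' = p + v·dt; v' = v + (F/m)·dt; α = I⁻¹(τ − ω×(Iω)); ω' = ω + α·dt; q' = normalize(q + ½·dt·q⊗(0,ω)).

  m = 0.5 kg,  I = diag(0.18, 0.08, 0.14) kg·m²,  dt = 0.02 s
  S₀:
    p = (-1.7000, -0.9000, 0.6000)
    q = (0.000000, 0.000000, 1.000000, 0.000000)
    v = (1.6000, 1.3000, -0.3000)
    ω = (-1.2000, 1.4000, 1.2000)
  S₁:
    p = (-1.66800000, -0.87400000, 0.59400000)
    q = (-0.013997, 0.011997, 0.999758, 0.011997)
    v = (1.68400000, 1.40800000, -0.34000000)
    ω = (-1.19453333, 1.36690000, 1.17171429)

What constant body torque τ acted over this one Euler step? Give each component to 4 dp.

τ = (0.1500, -0.1900, -0.0300)

Δω = ω₁−ω₀ = (0.00546667, -0.03310000, -0.02828571)
I·α + gyro = (0.1500, -0.1900, -0.0300)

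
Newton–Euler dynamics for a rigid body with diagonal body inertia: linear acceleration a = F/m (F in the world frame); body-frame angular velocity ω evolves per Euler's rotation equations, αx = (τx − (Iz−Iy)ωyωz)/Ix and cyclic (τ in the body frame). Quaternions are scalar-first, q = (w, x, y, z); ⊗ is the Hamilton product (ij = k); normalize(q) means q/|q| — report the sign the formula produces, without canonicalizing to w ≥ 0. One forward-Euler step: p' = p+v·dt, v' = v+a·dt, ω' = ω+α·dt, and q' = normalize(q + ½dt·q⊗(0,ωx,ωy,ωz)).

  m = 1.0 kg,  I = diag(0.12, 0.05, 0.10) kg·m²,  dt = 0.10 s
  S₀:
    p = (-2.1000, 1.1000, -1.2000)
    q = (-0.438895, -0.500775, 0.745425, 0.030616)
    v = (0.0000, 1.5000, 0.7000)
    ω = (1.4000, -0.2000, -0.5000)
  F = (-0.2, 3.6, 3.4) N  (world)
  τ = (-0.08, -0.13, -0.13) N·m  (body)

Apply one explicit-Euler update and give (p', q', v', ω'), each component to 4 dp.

p' = (-2.1000, 1.2500, -1.1300)
q' = (-0.3945, -0.5483, 0.7374, -0.0056)
v' = (-0.0200, 1.8600, 1.0400)
ω' = (1.3292, -0.4320, -0.6496)

ω×(Iω) gyroscopic = (0.0050, -0.0140, 0.0196)
α = I⁻¹(τ − ω×Iω) = (-0.7083, -2.3200, -1.4960)
new body rate ω' = (1.3292, -0.4320, -0.6496)
Hamilton product q⊗(0,ω) = (0.8654780, -0.9810423, -0.1197461, -0.7239925)
q' = normalize(q + ½dt·q⊗(0,ω)) = (-0.3945, -0.5483, 0.7374, -0.0056)
a = F/m = (-0.2000, 3.6000, 3.4000)
p' = p + v·dt = (-2.1000, 1.2500, -1.1300)
new velocity v' = (-0.0200, 1.8600, 1.0400)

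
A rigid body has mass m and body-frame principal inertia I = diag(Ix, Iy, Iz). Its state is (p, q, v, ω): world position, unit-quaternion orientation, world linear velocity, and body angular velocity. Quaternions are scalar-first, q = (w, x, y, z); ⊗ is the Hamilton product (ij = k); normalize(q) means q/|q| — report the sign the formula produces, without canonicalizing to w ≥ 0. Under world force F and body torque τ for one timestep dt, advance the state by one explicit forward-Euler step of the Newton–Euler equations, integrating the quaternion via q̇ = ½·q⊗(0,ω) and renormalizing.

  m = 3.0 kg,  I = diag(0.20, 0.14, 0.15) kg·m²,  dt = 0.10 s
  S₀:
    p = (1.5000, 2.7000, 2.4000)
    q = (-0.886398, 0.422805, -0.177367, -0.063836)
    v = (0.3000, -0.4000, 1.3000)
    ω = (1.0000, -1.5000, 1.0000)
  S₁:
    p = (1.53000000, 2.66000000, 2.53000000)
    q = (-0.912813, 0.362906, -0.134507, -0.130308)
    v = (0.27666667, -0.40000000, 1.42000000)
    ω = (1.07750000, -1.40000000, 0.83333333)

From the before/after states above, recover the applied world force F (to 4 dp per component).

velocity change Δv = (-0.02333333, 0.00000000, 0.12000000)
m·(v₁−v₀)/dt = (-0.7000, 0.0000, 3.6000)

F = (-0.7000, 0.0000, 3.6000)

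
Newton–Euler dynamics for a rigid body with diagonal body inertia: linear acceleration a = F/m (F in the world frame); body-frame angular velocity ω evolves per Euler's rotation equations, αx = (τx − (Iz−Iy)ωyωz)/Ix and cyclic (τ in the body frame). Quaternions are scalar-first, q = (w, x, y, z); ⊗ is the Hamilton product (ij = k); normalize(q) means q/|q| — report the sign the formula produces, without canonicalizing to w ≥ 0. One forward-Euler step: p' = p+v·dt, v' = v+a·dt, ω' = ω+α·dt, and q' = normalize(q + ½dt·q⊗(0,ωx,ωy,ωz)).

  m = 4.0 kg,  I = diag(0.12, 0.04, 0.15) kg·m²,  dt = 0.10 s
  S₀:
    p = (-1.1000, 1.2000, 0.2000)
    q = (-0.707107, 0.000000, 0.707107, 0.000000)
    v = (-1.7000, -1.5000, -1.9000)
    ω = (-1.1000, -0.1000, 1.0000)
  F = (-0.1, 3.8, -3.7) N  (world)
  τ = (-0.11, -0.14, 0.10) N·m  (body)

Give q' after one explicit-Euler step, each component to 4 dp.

2q̇ = q⊗(0,ω) = (0.0707107, 1.4849247, 0.0707107, 0.0707107)
q' = normalize(q + ½dt·q⊗(0,ω)) = (-0.7016, 0.0740, 0.7087, 0.0035)

q' = (-0.7016, 0.0740, 0.7087, 0.0035)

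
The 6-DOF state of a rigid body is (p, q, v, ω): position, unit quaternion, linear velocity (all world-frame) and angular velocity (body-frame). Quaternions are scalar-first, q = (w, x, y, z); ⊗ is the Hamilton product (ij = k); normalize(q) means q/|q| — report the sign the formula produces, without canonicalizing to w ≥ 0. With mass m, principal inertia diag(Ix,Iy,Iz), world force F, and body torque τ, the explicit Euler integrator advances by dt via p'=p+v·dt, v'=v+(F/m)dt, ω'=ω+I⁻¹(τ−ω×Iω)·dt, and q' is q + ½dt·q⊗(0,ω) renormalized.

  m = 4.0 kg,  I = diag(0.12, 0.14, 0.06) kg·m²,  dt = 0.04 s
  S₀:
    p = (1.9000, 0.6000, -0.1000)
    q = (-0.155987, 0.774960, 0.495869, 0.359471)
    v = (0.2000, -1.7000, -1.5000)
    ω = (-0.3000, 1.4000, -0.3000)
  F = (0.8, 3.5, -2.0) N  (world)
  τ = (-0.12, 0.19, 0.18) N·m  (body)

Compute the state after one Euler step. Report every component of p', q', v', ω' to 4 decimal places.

new position p' = (1.9080, 0.5320, -0.1600)
v' = v + a·dt = (0.2080, -1.6650, -1.5200)
ω×(Iω) gyroscopic = (0.0336, 0.0054, -0.0084)
angular accel α = (-1.2800, 1.3186, 3.1400)
new body rate ω' = (-0.3512, 1.4527, -0.1744)
2q̇ = q⊗(0,ω) = (-0.3538873, -0.6052240, -0.0937351, 1.2805008)
q' = normalize(q + ½dt·q⊗(0,ω)) = (-0.1630, 0.7625, 0.4938, 0.3849)

p' = (1.9080, 0.5320, -0.1600)
q' = (-0.1630, 0.7625, 0.4938, 0.3849)
v' = (0.2080, -1.6650, -1.5200)
ω' = (-0.3512, 1.4527, -0.1744)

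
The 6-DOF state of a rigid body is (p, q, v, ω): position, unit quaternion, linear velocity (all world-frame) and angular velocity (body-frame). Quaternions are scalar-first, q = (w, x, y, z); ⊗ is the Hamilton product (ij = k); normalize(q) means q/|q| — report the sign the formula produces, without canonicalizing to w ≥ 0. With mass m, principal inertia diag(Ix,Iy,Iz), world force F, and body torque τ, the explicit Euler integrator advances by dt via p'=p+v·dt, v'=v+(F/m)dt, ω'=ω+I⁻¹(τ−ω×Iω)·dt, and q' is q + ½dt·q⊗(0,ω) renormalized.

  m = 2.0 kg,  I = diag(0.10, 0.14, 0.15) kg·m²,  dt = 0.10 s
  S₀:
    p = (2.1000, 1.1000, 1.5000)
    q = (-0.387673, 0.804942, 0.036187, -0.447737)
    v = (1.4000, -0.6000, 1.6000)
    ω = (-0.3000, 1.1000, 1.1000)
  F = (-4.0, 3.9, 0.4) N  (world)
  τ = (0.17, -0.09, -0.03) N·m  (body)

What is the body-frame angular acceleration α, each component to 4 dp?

α = (1.5790, -0.7607, -0.1120)

precession coupling ω×(Iω) = (0.0121, 0.0165, -0.0132)
angular accel α = (1.5790, -0.7607, -0.1120)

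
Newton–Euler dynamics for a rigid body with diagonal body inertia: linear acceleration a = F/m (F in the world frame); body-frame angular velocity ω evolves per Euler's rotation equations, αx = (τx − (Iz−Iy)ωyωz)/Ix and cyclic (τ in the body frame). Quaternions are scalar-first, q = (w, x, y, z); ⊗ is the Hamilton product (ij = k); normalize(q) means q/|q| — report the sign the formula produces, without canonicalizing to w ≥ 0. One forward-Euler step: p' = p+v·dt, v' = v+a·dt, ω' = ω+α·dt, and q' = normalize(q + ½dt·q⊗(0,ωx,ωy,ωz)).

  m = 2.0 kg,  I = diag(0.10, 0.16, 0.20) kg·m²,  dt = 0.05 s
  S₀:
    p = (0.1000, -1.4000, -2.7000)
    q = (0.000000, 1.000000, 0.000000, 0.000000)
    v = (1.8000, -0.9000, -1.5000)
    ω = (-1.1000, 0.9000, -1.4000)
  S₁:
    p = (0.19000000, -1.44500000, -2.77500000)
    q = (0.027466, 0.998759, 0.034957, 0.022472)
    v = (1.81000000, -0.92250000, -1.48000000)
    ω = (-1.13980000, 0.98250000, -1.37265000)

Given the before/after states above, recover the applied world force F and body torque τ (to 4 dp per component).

velocity change Δv = (0.01000000, -0.02250000, 0.02000000)
m·(v₁−v₀)/dt = (0.4000, -0.9000, 0.8000)
Δω = ω₁−ω₀ = (-0.03980000, 0.08250000, 0.02735000)
gyro term ω₀×Iω₀ = (-0.0504, -0.1540, -0.0594)
τ = I·(Δω/dt) + ω₀×(Iω₀) = (-0.1300, 0.1100, 0.0500)

F = (0.4000, -0.9000, 0.8000)
τ = (-0.1300, 0.1100, 0.0500)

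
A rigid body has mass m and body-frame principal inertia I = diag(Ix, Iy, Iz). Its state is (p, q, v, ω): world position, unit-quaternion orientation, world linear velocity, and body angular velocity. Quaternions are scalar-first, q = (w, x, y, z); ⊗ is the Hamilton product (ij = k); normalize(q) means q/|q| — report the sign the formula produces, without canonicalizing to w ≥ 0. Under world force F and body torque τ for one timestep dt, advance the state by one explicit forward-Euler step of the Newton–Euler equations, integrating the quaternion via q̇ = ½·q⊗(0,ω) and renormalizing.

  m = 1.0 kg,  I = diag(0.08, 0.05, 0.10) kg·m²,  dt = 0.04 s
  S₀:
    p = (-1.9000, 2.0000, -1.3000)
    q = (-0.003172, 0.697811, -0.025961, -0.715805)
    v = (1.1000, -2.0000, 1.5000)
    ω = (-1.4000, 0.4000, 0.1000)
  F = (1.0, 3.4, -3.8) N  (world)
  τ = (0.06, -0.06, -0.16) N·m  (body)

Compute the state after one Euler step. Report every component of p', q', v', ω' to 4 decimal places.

p' = (-1.8560, 1.9200, -1.2400)
q' = (0.0180, 0.7033, -0.0073, -0.7107)
v' = (1.1400, -1.8640, 1.3480)
ω' = (-1.3710, 0.3498, 0.0293)

a = F/m = (1.0000, 3.4000, -3.8000)
new position p' = (-1.8560, 1.9200, -1.2400)
v' = v + a·dt = (1.1400, -1.8640, 1.3480)
precession coupling ω×(Iω) = (0.0020, 0.0028, 0.0168)
angular accel α = (0.7250, -1.2560, -1.7680)
ω' = ω + α·dt = (-1.3710, 0.3498, 0.0293)
q⊗(0,ω) = (1.0589003, 0.2881667, 0.9310771, 0.2424618)
q + ½dt·q⊗(0,ω), renormalized = (0.0180, 0.7033, -0.0073, -0.7107)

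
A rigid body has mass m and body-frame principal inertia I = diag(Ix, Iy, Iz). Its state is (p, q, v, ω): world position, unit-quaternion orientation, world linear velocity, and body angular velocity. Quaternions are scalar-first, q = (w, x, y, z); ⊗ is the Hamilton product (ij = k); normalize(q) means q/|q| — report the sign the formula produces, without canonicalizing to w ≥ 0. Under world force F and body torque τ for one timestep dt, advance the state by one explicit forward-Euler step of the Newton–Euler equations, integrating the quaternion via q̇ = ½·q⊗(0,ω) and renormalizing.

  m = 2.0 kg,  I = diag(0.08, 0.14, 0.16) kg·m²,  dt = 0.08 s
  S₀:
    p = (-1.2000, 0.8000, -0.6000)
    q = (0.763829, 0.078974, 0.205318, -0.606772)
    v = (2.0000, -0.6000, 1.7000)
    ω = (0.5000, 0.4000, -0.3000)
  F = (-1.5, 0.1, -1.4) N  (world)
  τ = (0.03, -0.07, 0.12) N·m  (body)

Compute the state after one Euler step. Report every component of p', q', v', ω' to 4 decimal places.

p' = (-1.0400, 0.7520, -0.4640)
q' = (0.7514, 0.1015, 0.2063, -0.6185)
v' = (1.9400, -0.5960, 1.6440)
ω' = (0.5324, 0.3531, -0.2460)

angular accel α = (0.4050, -0.5857, 0.6750)
new body rate ω' = (0.5324, 0.3531, -0.2460)
2q̇ = q⊗(0,ω) = (-0.3036458, 0.5630279, 0.0258378, -0.3002181)
q' = normalize(q + ½dt·q⊗(0,ω)) = (0.7514, 0.1015, 0.2063, -0.6185)
a = F/m = (-0.7500, 0.0500, -0.7000)
p' = p + v·dt = (-1.0400, 0.7520, -0.4640)
new velocity v' = (1.9400, -0.5960, 1.6440)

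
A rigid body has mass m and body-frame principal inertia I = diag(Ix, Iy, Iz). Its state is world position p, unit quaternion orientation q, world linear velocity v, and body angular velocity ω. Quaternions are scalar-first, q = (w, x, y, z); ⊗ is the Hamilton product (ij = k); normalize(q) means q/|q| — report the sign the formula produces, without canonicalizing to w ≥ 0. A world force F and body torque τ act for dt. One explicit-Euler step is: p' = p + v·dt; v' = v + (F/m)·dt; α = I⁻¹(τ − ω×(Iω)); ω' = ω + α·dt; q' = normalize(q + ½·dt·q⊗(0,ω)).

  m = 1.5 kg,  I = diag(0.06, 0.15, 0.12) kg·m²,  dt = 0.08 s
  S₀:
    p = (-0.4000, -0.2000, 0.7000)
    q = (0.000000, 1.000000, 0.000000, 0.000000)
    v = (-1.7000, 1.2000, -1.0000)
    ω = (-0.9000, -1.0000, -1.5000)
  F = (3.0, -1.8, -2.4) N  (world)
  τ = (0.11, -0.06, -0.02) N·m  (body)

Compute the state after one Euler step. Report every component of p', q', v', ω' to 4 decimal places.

a = (2.0000, -1.2000, -1.6000)
p' = p + v·dt = (-0.5360, -0.1040, 0.6200)
new velocity v' = (-1.5400, 1.1040, -1.1280)
ω×(Iω) gyroscopic = (-0.0450, -0.0810, 0.0810)
angular accel α = (2.5833, 0.1400, -0.8417)
ω + α·dt = (-0.6933, -0.9888, -1.5673)
2q̇ = q⊗(0,ω) = (0.9000000, 0.0000000, 1.5000000, -1.0000000)
q + ½dt·q⊗(0,ω), renormalized = (0.0359, 0.9968, 0.0598, -0.0399)

p' = (-0.5360, -0.1040, 0.6200)
q' = (0.0359, 0.9968, 0.0598, -0.0399)
v' = (-1.5400, 1.1040, -1.1280)
ω' = (-0.6933, -0.9888, -1.5673)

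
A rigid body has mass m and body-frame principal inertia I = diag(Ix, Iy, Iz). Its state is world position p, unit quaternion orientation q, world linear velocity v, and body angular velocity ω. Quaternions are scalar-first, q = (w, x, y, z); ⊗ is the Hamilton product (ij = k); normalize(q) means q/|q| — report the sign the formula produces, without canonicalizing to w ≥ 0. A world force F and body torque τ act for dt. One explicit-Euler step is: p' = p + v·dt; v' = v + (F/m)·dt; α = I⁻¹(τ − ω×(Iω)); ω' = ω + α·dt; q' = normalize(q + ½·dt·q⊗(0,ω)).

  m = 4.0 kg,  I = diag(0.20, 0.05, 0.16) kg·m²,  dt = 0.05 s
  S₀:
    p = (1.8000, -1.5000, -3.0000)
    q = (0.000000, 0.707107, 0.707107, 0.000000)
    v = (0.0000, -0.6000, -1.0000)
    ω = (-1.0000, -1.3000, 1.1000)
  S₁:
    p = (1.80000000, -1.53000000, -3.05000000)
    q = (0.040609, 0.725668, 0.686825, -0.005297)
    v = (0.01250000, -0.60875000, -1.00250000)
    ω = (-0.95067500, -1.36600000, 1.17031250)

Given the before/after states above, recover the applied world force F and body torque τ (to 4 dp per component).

velocity change Δv = (0.01250000, -0.00875000, -0.00250000)
applied force F = (1.0000, -0.7000, -0.2000)
rate change Δω = (0.04932500, -0.06600000, 0.07031250)
gyro term ω₀×Iω₀ = (-0.1573, -0.0440, -0.1950)
applied torque τ = (0.0400, -0.1100, 0.0300)

F = (1.0000, -0.7000, -0.2000)
τ = (0.0400, -0.1100, 0.0300)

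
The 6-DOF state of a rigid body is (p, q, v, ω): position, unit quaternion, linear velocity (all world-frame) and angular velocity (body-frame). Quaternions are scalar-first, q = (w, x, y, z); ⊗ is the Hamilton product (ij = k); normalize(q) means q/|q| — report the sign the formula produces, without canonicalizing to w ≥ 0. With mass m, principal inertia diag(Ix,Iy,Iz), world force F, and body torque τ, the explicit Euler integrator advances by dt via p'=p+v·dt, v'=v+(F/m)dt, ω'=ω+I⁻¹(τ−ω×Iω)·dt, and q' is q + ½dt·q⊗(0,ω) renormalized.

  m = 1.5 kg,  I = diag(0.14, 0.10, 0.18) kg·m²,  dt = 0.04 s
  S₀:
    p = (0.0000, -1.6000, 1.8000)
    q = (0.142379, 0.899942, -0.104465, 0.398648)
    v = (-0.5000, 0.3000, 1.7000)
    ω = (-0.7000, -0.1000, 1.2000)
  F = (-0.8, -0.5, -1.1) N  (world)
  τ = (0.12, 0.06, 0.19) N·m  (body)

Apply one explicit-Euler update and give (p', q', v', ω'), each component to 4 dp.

p' = (-0.0200, -1.5880, 1.8680)
q' = (0.1451, 0.8959, -0.1319, 0.3986)
v' = (-0.5213, 0.2867, 1.6707)
ω' = (-0.6630, -0.0894, 1.2428)

a = (-0.5333, -0.3333, -0.7333)
new position p' = (-0.0200, -1.5880, 1.8680)
v + (F/m)dt = (-0.5213, 0.2867, 1.6707)
precession coupling ω×(Iω) = (-0.0096, 0.0336, -0.0028)
α = I⁻¹(τ − ω×Iω) = (0.9257, 0.2640, 1.0711)
ω' = ω + α·dt = (-0.6630, -0.0894, 1.2428)
Hamilton product q⊗(0,ω) = (0.1411353, -0.1851585, -1.3732219, 0.0077351)
q' = normalize(q + ½dt·q⊗(0,ω)) = (0.1451, 0.8959, -0.1319, 0.3986)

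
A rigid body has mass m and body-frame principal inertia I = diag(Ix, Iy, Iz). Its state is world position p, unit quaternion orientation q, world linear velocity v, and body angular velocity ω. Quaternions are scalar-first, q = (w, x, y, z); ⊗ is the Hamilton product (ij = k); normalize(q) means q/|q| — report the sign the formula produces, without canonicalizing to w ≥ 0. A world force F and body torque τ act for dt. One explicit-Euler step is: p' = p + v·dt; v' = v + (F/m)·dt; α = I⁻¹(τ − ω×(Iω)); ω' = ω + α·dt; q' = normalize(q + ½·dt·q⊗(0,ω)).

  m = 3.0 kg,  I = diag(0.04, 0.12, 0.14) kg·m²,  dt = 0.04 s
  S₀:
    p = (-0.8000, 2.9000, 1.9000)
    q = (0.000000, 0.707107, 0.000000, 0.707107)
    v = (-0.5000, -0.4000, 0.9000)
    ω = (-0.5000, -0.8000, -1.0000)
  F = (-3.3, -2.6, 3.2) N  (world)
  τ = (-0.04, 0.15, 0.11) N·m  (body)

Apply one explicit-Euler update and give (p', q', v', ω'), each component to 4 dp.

p' = (-0.8200, 2.8840, 1.9360)
q' = (0.0212, 0.7181, 0.0071, 0.6955)
v' = (-0.5440, -0.4347, 0.9427)
ω' = (-0.5560, -0.7333, -0.9777)

a = (-1.1000, -0.8667, 1.0667)
p + v·dt = (-0.8200, 2.8840, 1.9360)
v + (F/m)dt = (-0.5440, -0.4347, 0.9427)
precession coupling ω×(Iω) = (0.0160, -0.0500, 0.0320)
α = I⁻¹(τ − ω×Iω) = (-1.4000, 1.6667, 0.5571)
ω + α·dt = (-0.5560, -0.7333, -0.9777)
2q̇ = q⊗(0,ω) = (1.0606605, 0.5656856, 0.3535535, -0.5656856)
updated quaternion q' = (0.0212, 0.7181, 0.0071, 0.6955)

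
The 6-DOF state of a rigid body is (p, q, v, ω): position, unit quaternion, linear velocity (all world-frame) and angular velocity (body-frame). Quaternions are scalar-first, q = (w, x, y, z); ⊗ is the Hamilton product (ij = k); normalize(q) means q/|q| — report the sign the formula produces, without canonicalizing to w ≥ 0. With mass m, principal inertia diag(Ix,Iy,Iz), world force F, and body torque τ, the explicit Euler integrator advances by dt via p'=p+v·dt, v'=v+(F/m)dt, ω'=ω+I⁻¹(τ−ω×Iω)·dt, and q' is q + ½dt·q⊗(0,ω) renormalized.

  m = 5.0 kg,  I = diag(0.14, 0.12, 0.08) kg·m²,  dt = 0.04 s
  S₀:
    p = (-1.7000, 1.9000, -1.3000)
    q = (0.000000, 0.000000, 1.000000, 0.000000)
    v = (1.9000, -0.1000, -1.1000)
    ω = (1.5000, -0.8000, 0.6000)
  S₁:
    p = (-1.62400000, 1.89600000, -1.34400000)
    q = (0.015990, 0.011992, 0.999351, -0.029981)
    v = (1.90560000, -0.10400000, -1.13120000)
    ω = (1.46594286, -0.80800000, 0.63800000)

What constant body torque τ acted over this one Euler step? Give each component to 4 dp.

ω₁ − ω₀ = (-0.03405714, -0.00800000, 0.03800000)
ω₀×(Iω₀) = (0.0192, 0.0540, 0.0240)
I·α + gyro = (-0.1000, 0.0300, 0.1000)

τ = (-0.1000, 0.0300, 0.1000)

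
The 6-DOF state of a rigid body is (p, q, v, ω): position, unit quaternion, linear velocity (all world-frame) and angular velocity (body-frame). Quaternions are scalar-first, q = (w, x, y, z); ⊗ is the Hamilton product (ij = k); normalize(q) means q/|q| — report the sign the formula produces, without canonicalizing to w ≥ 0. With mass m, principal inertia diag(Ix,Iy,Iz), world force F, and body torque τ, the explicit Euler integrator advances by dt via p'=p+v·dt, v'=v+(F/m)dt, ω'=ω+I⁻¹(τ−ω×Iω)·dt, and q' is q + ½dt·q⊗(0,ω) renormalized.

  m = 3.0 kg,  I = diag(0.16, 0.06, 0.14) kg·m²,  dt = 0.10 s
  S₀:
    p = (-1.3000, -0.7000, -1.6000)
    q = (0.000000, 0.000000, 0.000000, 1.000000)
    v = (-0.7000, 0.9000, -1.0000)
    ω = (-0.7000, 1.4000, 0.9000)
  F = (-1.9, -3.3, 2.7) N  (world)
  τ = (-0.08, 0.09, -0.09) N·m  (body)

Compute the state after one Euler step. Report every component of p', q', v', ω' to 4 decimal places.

p' = (-1.3700, -0.6100, -1.7000)
q' = (-0.0448, -0.0697, -0.0349, 0.9959)
v' = (-0.7633, 0.7900, -0.9100)
ω' = (-0.8130, 1.5710, 0.7657)

a = F/m = (-0.6333, -1.1000, 0.9000)
p' = p + v·dt = (-1.3700, -0.6100, -1.7000)
new velocity v' = (-0.7633, 0.7900, -0.9100)
ω×(Iω) gyroscopic = (0.1008, -0.0126, 0.0980)
angular accel α = (-1.1300, 1.7100, -1.3429)
ω + α·dt = (-0.8130, 1.5710, 0.7657)
2q̇ = q⊗(0,ω) = (-0.9000000, -1.4000000, -0.7000000, 0.0000000)
q' = normalize(q + ½dt·q⊗(0,ω)) = (-0.0448, -0.0697, -0.0349, 0.9959)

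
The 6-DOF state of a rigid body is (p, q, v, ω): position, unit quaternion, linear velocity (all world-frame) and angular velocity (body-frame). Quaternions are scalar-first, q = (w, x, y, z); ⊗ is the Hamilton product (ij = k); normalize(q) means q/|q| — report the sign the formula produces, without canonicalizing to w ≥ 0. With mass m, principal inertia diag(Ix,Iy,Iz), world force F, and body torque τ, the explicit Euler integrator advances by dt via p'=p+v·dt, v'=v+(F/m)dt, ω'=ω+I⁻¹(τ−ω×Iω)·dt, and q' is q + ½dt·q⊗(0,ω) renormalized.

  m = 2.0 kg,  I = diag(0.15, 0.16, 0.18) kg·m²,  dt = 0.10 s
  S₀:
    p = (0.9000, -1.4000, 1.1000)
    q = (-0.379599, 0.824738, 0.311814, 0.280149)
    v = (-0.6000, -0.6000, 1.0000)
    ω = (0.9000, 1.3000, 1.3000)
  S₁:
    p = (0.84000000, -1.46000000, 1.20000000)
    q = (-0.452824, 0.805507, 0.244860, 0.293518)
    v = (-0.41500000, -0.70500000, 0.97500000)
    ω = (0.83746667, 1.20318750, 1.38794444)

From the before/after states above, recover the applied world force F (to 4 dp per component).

velocity change Δv = (0.18500000, -0.10500000, -0.02500000)
applied force F = (3.7000, -2.1000, -0.5000)

F = (3.7000, -2.1000, -0.5000)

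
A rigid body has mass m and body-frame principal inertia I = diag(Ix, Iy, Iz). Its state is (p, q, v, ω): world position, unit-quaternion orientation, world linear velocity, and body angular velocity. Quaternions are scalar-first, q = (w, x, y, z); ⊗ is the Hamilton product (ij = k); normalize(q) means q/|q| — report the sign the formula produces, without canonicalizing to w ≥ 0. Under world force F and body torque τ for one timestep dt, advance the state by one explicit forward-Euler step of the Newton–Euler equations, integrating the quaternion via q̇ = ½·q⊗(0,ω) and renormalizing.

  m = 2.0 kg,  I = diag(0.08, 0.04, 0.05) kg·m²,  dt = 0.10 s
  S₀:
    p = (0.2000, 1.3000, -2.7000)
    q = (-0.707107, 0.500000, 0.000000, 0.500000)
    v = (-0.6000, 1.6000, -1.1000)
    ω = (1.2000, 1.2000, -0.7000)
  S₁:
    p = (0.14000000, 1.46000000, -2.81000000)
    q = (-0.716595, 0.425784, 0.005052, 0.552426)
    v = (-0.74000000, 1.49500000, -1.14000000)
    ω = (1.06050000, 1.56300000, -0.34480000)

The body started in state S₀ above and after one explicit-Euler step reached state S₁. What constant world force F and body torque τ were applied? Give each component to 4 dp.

F = (-2.8000, -2.1000, -0.8000)
τ = (-0.1200, 0.1200, 0.1200)

rate change Δω = (-0.13950000, 0.36300000, 0.35520000)
ω₀×(Iω₀) = (-0.0084, -0.0252, -0.0576)
τ = I·(Δω/dt) + ω₀×(Iω₀) = (-0.1200, 0.1200, 0.1200)
velocity change Δv = (-0.14000000, -0.10500000, -0.04000000)
m·(v₁−v₀)/dt = (-2.8000, -2.1000, -0.8000)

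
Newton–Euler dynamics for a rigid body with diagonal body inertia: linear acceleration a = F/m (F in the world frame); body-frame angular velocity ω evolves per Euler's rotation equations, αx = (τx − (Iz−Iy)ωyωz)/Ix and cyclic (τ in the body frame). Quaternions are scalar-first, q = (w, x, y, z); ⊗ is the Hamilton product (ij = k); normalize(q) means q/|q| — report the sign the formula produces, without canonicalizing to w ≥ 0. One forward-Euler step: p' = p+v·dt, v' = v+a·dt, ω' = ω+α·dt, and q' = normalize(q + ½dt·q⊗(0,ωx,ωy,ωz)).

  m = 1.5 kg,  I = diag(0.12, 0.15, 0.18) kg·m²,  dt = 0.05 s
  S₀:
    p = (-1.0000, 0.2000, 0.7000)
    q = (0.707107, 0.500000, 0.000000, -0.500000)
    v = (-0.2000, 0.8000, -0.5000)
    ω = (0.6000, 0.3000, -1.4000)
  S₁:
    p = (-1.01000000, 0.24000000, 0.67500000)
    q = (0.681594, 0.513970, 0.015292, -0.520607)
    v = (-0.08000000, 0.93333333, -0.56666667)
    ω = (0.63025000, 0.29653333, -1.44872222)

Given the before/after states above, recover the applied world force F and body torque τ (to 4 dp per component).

Δω = ω₁−ω₀ = (0.03025000, -0.00346667, -0.04872222)
precession coupling = (-0.0126, 0.0504, 0.0054)
applied torque τ = (0.0600, 0.0400, -0.1700)
Δv = v₁−v₀ = (0.12000000, 0.13333333, -0.06666667)
applied force F = (3.6000, 4.0000, -2.0000)

F = (3.6000, 4.0000, -2.0000)
τ = (0.0600, 0.0400, -0.1700)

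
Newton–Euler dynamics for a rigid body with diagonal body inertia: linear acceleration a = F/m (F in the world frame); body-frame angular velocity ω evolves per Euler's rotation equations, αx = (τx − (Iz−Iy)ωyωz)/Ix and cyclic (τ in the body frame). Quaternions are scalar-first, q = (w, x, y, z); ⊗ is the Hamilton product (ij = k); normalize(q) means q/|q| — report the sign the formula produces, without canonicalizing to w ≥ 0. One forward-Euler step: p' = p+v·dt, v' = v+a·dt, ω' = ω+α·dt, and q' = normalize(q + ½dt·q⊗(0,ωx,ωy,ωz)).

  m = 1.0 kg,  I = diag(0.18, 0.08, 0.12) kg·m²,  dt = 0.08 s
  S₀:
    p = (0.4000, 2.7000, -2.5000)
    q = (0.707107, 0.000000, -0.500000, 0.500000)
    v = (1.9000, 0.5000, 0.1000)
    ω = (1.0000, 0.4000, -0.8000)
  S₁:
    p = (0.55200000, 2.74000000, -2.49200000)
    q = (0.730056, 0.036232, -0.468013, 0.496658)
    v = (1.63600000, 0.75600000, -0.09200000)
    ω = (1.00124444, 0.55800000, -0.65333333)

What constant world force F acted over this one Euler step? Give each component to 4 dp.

F = (-3.3000, 3.2000, -2.4000)

Δv = v₁−v₀ = (-0.26400000, 0.25600000, -0.19200000)
F = m·Δv/dt = (-3.3000, 3.2000, -2.4000)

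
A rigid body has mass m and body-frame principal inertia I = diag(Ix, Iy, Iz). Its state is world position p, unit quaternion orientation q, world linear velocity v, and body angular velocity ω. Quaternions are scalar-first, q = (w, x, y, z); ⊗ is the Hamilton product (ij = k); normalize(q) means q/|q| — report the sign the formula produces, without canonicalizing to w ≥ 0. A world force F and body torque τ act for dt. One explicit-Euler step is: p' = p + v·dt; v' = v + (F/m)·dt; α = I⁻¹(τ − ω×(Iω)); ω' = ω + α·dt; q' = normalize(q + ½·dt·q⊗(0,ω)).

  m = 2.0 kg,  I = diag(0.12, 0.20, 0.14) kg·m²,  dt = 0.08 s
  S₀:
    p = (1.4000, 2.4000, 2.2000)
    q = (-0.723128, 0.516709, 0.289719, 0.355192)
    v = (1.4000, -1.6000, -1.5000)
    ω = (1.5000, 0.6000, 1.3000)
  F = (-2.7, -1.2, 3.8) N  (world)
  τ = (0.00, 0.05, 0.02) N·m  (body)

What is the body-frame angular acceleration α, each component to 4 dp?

α = (0.3900, 0.4450, -0.3714)

ω×(Iω) gyroscopic = (-0.0468, -0.0390, 0.0720)
(τ − ω×Iω)/I = (0.3900, 0.4450, -0.3714)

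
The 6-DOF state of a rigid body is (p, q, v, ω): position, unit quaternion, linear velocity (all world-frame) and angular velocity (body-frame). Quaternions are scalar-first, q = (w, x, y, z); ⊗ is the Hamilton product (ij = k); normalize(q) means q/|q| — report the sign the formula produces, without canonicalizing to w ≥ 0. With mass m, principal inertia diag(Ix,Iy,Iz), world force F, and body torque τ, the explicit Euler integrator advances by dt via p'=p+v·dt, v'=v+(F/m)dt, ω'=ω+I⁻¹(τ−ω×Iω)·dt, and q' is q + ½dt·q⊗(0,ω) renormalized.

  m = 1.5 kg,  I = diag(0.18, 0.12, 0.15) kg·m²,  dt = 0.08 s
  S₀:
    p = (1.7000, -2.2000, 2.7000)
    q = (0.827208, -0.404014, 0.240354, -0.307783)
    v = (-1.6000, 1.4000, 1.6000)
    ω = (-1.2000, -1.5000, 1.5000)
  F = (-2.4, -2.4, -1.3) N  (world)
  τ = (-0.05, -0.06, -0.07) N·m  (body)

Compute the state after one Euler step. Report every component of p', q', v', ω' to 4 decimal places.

new position p' = (1.5720, -2.0880, 2.8280)
new velocity v' = (-1.7280, 1.2720, 1.5307)
α = I⁻¹(τ − ω×Iω) = (0.0972, -0.0500, 0.2533)
ω' = ω + α·dt = (-1.1922, -1.5040, 1.5203)
q⊗(0,ω) = (0.3373887, -1.0937931, -0.2654514, 2.1352578)
q' = normalize(q + ½dt·q⊗(0,ω)) = (0.8367, -0.4457, 0.2287, -0.2213)

p' = (1.5720, -2.0880, 2.8280)
q' = (0.8367, -0.4457, 0.2287, -0.2213)
v' = (-1.7280, 1.2720, 1.5307)
ω' = (-1.1922, -1.5040, 1.5203)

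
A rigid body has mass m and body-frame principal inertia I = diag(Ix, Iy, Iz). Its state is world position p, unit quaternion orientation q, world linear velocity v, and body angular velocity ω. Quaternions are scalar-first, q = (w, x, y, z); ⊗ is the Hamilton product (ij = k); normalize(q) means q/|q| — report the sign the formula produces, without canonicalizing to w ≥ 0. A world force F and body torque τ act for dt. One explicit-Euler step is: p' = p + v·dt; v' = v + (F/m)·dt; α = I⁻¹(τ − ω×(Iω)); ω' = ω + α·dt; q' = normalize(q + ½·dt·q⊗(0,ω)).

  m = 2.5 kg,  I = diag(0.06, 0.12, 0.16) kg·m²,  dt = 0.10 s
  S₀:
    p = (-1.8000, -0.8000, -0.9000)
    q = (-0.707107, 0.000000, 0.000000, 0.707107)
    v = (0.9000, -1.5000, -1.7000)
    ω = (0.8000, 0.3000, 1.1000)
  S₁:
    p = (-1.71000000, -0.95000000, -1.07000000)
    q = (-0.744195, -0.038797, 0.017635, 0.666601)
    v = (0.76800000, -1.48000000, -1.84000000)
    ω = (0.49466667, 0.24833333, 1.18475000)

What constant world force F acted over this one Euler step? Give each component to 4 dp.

F = (-3.3000, 0.5000, -3.5000)

velocity change Δv = (-0.13200000, 0.02000000, -0.14000000)
applied force F = (-3.3000, 0.5000, -3.5000)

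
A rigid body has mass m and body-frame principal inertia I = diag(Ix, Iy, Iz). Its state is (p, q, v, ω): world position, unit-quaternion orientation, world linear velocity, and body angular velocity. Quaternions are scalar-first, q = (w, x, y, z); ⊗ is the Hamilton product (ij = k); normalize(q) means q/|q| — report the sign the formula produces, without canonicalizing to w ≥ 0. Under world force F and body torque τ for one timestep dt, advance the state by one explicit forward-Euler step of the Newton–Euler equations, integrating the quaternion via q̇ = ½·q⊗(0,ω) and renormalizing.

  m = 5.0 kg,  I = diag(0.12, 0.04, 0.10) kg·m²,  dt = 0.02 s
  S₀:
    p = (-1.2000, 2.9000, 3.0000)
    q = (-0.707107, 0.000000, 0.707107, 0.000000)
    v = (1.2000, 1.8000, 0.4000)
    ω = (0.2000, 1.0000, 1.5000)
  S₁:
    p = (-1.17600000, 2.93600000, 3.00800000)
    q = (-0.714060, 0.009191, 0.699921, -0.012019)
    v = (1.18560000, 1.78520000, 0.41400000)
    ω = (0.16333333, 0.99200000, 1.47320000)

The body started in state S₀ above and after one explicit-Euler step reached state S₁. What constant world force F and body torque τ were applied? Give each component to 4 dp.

F = (-3.6000, -3.7000, 3.5000)
τ = (-0.1300, -0.0100, -0.1500)

ω₁ − ω₀ = (-0.03666667, -0.00800000, -0.02680000)
gyro term ω₀×Iω₀ = (0.0900, 0.0060, -0.0160)
τ = I·(Δω/dt) + ω₀×(Iω₀) = (-0.1300, -0.0100, -0.1500)
velocity change Δv = (-0.01440000, -0.01480000, 0.01400000)
applied force F = (-3.6000, -3.7000, 3.5000)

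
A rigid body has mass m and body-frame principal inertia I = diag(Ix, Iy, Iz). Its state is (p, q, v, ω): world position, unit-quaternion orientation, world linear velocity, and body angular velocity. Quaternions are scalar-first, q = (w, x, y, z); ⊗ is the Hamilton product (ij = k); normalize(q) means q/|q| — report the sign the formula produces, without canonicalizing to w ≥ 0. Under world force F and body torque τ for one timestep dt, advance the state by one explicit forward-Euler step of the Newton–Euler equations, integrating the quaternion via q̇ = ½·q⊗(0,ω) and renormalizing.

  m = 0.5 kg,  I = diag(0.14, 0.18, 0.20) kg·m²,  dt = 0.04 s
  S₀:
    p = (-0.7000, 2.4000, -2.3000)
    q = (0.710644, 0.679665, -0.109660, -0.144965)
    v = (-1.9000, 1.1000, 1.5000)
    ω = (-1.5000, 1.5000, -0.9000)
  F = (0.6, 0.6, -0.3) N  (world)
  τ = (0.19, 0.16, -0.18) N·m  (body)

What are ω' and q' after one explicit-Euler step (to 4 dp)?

precession coupling ω×(Iω) = (-0.0270, -0.0810, -0.0900)
angular accel α = (1.5500, 1.3389, -0.4500)
ω' = ω + α·dt = (-1.4380, 1.5536, -0.9180)
Hamilton product q⊗(0,ω) = (1.0535190, -0.7498245, 1.8951120, 0.2154279)
q + ½dt·q⊗(0,ω), renormalized = (0.7309, 0.6640, -0.0717, -0.1405)

ω' = (-1.4380, 1.5536, -0.9180)
q' = (0.7309, 0.6640, -0.0717, -0.1405)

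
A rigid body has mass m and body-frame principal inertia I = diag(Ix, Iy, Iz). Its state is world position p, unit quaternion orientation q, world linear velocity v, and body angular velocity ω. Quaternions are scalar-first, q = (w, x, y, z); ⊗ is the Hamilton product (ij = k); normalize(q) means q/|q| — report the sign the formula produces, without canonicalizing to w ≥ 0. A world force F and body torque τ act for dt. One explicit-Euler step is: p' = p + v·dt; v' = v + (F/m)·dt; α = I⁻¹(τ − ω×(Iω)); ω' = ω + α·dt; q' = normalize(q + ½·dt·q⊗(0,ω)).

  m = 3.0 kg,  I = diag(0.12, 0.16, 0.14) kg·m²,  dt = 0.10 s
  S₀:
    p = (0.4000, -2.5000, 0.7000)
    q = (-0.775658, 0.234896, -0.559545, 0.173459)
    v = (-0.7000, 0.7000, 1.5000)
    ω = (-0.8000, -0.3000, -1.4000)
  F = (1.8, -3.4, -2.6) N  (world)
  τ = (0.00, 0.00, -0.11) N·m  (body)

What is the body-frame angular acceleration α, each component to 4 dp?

α = (0.0700, 0.1400, -0.8543)

gyro term ω×Iω = (-0.0084, -0.0224, 0.0096)
α = I⁻¹(τ − ω×Iω) = (0.0700, 0.1400, -0.8543)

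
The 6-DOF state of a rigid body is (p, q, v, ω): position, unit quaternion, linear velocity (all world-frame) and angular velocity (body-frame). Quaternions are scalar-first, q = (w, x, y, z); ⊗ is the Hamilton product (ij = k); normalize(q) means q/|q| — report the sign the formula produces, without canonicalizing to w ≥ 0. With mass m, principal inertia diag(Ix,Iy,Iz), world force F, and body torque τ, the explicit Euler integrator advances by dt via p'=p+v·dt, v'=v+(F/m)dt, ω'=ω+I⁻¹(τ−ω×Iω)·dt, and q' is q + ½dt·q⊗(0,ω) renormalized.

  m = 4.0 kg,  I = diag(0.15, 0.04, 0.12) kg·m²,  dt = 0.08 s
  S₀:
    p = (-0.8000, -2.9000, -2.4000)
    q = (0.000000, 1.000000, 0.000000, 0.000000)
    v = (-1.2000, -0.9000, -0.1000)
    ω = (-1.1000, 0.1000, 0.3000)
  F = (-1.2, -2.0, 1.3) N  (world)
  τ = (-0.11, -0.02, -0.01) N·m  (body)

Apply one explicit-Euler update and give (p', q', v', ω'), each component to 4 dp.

p' = (-0.8960, -2.9720, -2.4080)
q' = (0.0440, 0.9990, -0.0120, 0.0040)
v' = (-1.2240, -0.9400, -0.0740)
ω' = (-1.1599, 0.0798, 0.2853)

α = I⁻¹(τ − ω×Iω) = (-0.7493, -0.2525, -0.1842)
ω + α·dt = (-1.1599, 0.0798, 0.2853)
q⊗(0,ω) = (1.1000000, 0.0000000, -0.3000000, 0.1000000)
updated quaternion q' = (0.0440, 0.9990, -0.0120, 0.0040)
p + v·dt = (-0.8960, -2.9720, -2.4080)
v' = v + a·dt = (-1.2240, -0.9400, -0.0740)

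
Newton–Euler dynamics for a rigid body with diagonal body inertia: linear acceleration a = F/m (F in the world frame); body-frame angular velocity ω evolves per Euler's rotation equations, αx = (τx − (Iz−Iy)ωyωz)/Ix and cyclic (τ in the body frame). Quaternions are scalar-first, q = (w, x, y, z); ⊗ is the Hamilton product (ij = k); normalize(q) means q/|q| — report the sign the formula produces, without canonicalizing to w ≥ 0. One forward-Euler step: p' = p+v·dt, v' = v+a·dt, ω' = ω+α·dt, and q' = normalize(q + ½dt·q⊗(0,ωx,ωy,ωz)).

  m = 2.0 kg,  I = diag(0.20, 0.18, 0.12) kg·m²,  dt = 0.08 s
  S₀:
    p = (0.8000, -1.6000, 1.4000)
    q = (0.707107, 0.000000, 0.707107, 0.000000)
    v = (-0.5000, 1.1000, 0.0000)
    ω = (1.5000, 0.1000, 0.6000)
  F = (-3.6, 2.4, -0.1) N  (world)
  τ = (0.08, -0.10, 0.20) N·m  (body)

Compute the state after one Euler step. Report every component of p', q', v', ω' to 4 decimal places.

p' = (0.7600, -1.5120, 1.4000)
q' = (0.7028, 0.0593, 0.7085, -0.0254)
v' = (-0.6440, 1.1960, -0.0040)
ω' = (1.5334, 0.0236, 0.7353)

gyro term ω×Iω = (-0.0036, 0.0720, -0.0030)
(τ − ω×Iω)/I = (0.4180, -0.9556, 1.6917)
ω + α·dt = (1.5334, 0.0236, 0.7353)
Hamilton product q⊗(0,ω) = (-0.0707107, 1.4849247, 0.0707107, -0.6363963)
updated quaternion q' = (0.7028, 0.0593, 0.7085, -0.0254)
a = F/m = (-1.8000, 1.2000, -0.0500)
p' = p + v·dt = (0.7600, -1.5120, 1.4000)
v + (F/m)dt = (-0.6440, 1.1960, -0.0040)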